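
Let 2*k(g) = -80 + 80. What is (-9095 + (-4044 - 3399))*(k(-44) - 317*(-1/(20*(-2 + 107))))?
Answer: -2621273/1050 ≈ -2496.4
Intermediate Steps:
k(g) = 0 (k(g) = (-80 + 80)/2 = (1/2)*0 = 0)
(-9095 + (-4044 - 3399))*(k(-44) - 317*(-1/(20*(-2 + 107)))) = (-9095 + (-4044 - 3399))*(0 - 317*(-1/(20*(-2 + 107)))) = (-9095 - 7443)*(0 - 317/(105*(-20))) = -16538*(0 - 317/(-2100)) = -16538*(0 - 317*(-1/2100)) = -16538*(0 + 317/2100) = -16538*317/2100 = -2621273/1050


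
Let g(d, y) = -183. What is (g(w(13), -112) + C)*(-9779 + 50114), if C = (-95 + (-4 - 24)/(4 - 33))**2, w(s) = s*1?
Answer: 293744719710/841 ≈ 3.4928e+8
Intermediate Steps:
w(s) = s
C = 7436529/841 (C = (-95 - 28/(-29))**2 = (-95 - 28*(-1/29))**2 = (-95 + 28/29)**2 = (-2727/29)**2 = 7436529/841 ≈ 8842.5)
(g(w(13), -112) + C)*(-9779 + 50114) = (-183 + 7436529/841)*(-9779 + 50114) = (7282626/841)*40335 = 293744719710/841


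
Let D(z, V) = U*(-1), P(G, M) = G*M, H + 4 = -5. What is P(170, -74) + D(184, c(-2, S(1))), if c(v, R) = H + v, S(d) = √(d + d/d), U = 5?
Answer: -12585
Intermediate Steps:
H = -9 (H = -4 - 5 = -9)
S(d) = √(1 + d) (S(d) = √(d + 1) = √(1 + d))
c(v, R) = -9 + v
D(z, V) = -5 (D(z, V) = 5*(-1) = -5)
P(170, -74) + D(184, c(-2, S(1))) = 170*(-74) - 5 = -12580 - 5 = -12585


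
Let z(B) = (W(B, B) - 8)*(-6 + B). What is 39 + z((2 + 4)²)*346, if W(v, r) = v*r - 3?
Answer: 13338339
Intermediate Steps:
W(v, r) = -3 + r*v (W(v, r) = r*v - 3 = -3 + r*v)
z(B) = (-11 + B²)*(-6 + B) (z(B) = ((-3 + B*B) - 8)*(-6 + B) = ((-3 + B²) - 8)*(-6 + B) = (-11 + B²)*(-6 + B))
39 + z((2 + 4)²)*346 = 39 + (66 + ((2 + 4)²)³ - 11*(2 + 4)² - 6*(2 + 4)⁴)*346 = 39 + (66 + (6²)³ - 11*6² - 6*(6²)²)*346 = 39 + (66 + 36³ - 11*36 - 6*36²)*346 = 39 + (66 + 46656 - 396 - 6*1296)*346 = 39 + (66 + 46656 - 396 - 7776)*346 = 39 + 38550*346 = 39 + 13338300 = 13338339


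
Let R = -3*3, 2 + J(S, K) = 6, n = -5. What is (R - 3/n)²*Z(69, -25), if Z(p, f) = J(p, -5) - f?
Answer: 51156/25 ≈ 2046.2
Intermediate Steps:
J(S, K) = 4 (J(S, K) = -2 + 6 = 4)
R = -9
Z(p, f) = 4 - f
(R - 3/n)²*Z(69, -25) = (-9 - 3/(-5))²*(4 - 1*(-25)) = (-9 - 3*(-⅕))²*(4 + 25) = (-9 + ⅗)²*29 = (-42/5)²*29 = (1764/25)*29 = 51156/25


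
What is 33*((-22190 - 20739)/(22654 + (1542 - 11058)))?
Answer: -1416657/13138 ≈ -107.83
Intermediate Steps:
33*((-22190 - 20739)/(22654 + (1542 - 11058))) = 33*(-42929/(22654 - 9516)) = 33*(-42929/13138) = -1416657/13138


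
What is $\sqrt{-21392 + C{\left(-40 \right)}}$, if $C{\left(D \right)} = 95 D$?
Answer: $2 i \sqrt{6298} \approx 158.72 i$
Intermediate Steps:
$\sqrt{-21392 + C{\left(-40 \right)}} = \sqrt{-21392 + 95 \left(-40\right)} = \sqrt{-21392 - 3800} = \sqrt{-25192} = 2 i \sqrt{6298}$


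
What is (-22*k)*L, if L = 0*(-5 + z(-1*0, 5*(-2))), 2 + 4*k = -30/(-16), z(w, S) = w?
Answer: 0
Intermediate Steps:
k = -1/32 (k = -½ + (-30/(-16))/4 = -½ + (-30*(-1/16))/4 = -½ + (¼)*(15/8) = -½ + 15/32 = -1/32 ≈ -0.031250)
L = 0 (L = 0*(-5 - 1*0) = 0*(-5 + 0) = 0*(-5) = 0)
(-22*k)*L = -22*(-1/32)*0 = (11/16)*0 = 0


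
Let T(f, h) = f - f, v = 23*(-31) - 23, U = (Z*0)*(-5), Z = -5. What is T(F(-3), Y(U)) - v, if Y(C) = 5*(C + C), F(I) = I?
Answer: 736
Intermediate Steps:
U = 0 (U = -5*0*(-5) = 0*(-5) = 0)
Y(C) = 10*C (Y(C) = 5*(2*C) = 10*C)
v = -736 (v = -713 - 23 = -736)
T(f, h) = 0
T(F(-3), Y(U)) - v = 0 - 1*(-736) = 0 + 736 = 736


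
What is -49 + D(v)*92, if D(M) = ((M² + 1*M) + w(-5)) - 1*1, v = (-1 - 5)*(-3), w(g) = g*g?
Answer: 33623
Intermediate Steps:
w(g) = g²
v = 18 (v = -6*(-3) = 18)
D(M) = 24 + M + M² (D(M) = ((M² + 1*M) + (-5)²) - 1*1 = ((M² + M) + 25) - 1 = ((M + M²) + 25) - 1 = (25 + M + M²) - 1 = 24 + M + M²)
-49 + D(v)*92 = -49 + (24 + 18 + 18²)*92 = -49 + (24 + 18 + 324)*92 = -49 + 366*92 = -49 + 33672 = 33623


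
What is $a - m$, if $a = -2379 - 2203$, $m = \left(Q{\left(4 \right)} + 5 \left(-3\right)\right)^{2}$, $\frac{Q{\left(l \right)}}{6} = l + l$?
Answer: $-5671$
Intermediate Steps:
$Q{\left(l \right)} = 12 l$ ($Q{\left(l \right)} = 6 \left(l + l\right) = 6 \cdot 2 l = 12 l$)
$m = 1089$ ($m = \left(12 \cdot 4 + 5 \left(-3\right)\right)^{2} = \left(48 - 15\right)^{2} = 33^{2} = 1089$)
$a = -4582$
$a - m = -4582 - 1089 = -5671$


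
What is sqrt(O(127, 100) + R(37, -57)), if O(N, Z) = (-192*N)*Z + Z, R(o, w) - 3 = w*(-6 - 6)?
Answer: I*sqrt(2437613) ≈ 1561.3*I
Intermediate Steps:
R(o, w) = 3 - 12*w (R(o, w) = 3 + w*(-6 - 6) = 3 + w*(-12) = 3 - 12*w)
O(N, Z) = Z - 192*N*Z (O(N, Z) = -192*N*Z + Z = Z - 192*N*Z)
sqrt(O(127, 100) + R(37, -57)) = sqrt(100*(1 - 192*127) + (3 - 12*(-57))) = sqrt(100*(1 - 24384) + (3 + 684)) = sqrt(100*(-24383) + 687) = sqrt(-2438300 + 687) = sqrt(-2437613) = I*sqrt(2437613)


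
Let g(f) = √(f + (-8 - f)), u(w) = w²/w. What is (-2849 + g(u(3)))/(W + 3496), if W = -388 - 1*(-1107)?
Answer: -2849/4215 + 2*I*√2/4215 ≈ -0.67592 + 0.00067104*I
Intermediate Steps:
u(w) = w
W = 719 (W = -388 + 1107 = 719)
g(f) = 2*I*√2 (g(f) = √(-8) = 2*I*√2)
(-2849 + g(u(3)))/(W + 3496) = (-2849 + 2*I*√2)/(719 + 3496) = (-2849 + 2*I*√2)/4215 = (-2849 + 2*I*√2)*(1/4215) = -2849/4215 + 2*I*√2/4215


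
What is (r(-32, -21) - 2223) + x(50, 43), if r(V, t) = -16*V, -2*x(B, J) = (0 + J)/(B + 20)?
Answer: -239583/140 ≈ -1711.3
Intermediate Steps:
x(B, J) = -J/(2*(20 + B)) (x(B, J) = -(0 + J)/(2*(B + 20)) = -J/(2*(20 + B)))
(r(-32, -21) - 2223) + x(50, 43) = (-16*(-32) - 2223) - 1*43/(40 + 2*50) = (512 - 2223) - 1*43/(40 + 100) = -1711 - 1*43/140 = -1711 - 1*43*1/140 = -1711 - 43/140 = -239583/140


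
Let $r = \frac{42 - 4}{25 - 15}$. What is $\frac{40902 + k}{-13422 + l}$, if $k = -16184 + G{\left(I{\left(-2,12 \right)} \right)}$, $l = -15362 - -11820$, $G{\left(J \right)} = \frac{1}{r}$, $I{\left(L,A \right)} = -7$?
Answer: $- \frac{469647}{322316} \approx -1.4571$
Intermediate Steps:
$r = \frac{19}{5}$ ($r = \frac{38}{10} = 38 \cdot \frac{1}{10} = \frac{19}{5} \approx 3.8$)
$G{\left(J \right)} = \frac{5}{19}$ ($G{\left(J \right)} = \frac{1}{\frac{19}{5}} = \frac{5}{19}$)
$l = -3542$ ($l = -15362 + 11820 = -3542$)
$k = - \frac{307491}{19}$ ($k = -16184 + \frac{5}{19} = - \frac{307491}{19} \approx -16184.0$)
$\frac{40902 + k}{-13422 + l} = \frac{40902 - \frac{307491}{19}}{-13422 - 3542} = \frac{469647}{19 \left(-16964\right)} = \frac{469647}{19} \left(- \frac{1}{16964}\right) = - \frac{469647}{322316}$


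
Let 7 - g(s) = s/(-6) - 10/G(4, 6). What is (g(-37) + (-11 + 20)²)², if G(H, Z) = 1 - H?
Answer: 24649/4 ≈ 6162.3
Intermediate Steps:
g(s) = 11/3 + s/6 (g(s) = 7 - (s/(-6) - 10/(1 - 1*4)) = 7 - (s*(-⅙) - 10/(1 - 4)) = 7 - (-s/6 - 10/(-3)) = 7 - (-s/6 - 10*(-⅓)) = 7 - (-s/6 + 10/3) = 7 - (10/3 - s/6) = 7 + (-10/3 + s/6) = 11/3 + s/6)
(g(-37) + (-11 + 20)²)² = ((11/3 + (⅙)*(-37)) + (-11 + 20)²)² = ((11/3 - 37/6) + 9²)² = (-5/2 + 81)² = (157/2)² = 24649/4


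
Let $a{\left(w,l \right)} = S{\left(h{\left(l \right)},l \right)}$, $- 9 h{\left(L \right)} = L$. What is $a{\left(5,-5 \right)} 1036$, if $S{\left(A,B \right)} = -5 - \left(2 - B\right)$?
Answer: $-12432$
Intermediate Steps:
$h{\left(L \right)} = - \frac{L}{9}$
$S{\left(A,B \right)} = -7 + B$ ($S{\left(A,B \right)} = -5 + \left(-2 + B\right) = -7 + B$)
$a{\left(w,l \right)} = -7 + l$
$a{\left(5,-5 \right)} 1036 = \left(-7 - 5\right) 1036 = \left(-12\right) 1036 = -12432$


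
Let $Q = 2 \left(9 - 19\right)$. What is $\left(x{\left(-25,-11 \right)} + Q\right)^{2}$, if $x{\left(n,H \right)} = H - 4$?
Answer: $1225$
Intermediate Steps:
$x{\left(n,H \right)} = -4 + H$
$Q = -20$ ($Q = 2 \left(-10\right) = -20$)
$\left(x{\left(-25,-11 \right)} + Q\right)^{2} = \left(\left(-4 - 11\right) - 20\right)^{2} = \left(-15 - 20\right)^{2} = \left(-35\right)^{2} = 1225$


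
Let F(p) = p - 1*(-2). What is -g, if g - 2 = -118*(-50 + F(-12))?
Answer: -7082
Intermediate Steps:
F(p) = 2 + p (F(p) = p + 2 = 2 + p)
g = 7082 (g = 2 - 118*(-50 + (2 - 12)) = 2 - 118*(-50 - 10) = 2 - 118*(-60) = 2 + 7080 = 7082)
-g = -1*7082 = -7082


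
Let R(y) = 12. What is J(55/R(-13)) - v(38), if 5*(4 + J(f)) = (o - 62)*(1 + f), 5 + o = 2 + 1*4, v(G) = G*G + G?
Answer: -93247/60 ≈ -1554.1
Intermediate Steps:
v(G) = G + G² (v(G) = G² + G = G + G²)
o = 1 (o = -5 + (2 + 1*4) = -5 + (2 + 4) = -5 + 6 = 1)
J(f) = -81/5 - 61*f/5 (J(f) = -4 + ((1 - 62)*(1 + f))/5 = -4 + (-61*(1 + f))/5 = -4 + (-61 - 61*f)/5 = -4 + (-61/5 - 61*f/5) = -81/5 - 61*f/5)
J(55/R(-13)) - v(38) = (-81/5 - 671/12) - 38*(1 + 38) = (-81/5 - 671/12) - 38*39 = (-81/5 - 61/5*55/12) - 1*1482 = (-81/5 - 671/12) - 1482 = -4327/60 - 1482 = -93247/60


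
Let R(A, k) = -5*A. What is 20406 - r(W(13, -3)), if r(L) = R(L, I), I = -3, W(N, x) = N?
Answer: 20471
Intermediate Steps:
r(L) = -5*L
20406 - r(W(13, -3)) = 20406 - (-5)*13 = 20406 - 1*(-65) = 20406 + 65 = 20471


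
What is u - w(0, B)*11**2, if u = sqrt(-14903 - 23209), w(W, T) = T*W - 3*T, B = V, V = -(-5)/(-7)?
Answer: -1815/7 + 4*I*sqrt(2382) ≈ -259.29 + 195.22*I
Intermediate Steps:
V = -5/7 (V = -(-5)*(-1)/7 = -1*5/7 = -5/7 ≈ -0.71429)
B = -5/7 ≈ -0.71429
w(W, T) = -3*T + T*W
u = 4*I*sqrt(2382) (u = sqrt(-38112) = 4*I*sqrt(2382) ≈ 195.22*I)
u - w(0, B)*11**2 = 4*I*sqrt(2382) - (-5*(-3 + 0)/7)*11**2 = 4*I*sqrt(2382) - (-5/7*(-3))*121 = 4*I*sqrt(2382) - 15*121/7 = 4*I*sqrt(2382) - 1*1815/7 = 4*I*sqrt(2382) - 1815/7 = -1815/7 + 4*I*sqrt(2382)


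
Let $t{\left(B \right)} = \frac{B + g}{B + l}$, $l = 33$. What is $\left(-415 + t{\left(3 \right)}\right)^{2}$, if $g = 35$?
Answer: $\frac{55517401}{324} \approx 1.7135 \cdot 10^{5}$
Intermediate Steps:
$t{\left(B \right)} = \frac{35 + B}{33 + B}$ ($t{\left(B \right)} = \frac{B + 35}{B + 33} = \frac{35 + B}{33 + B}$)
$\left(-415 + t{\left(3 \right)}\right)^{2} = \left(-415 + \frac{35 + 3}{33 + 3}\right)^{2} = \left(-415 + \frac{1}{36} \cdot 38\right)^{2} = \left(-415 + \frac{19}{18}\right)^{2} = \left(- \frac{7451}{18}\right)^{2} = \frac{55517401}{324}$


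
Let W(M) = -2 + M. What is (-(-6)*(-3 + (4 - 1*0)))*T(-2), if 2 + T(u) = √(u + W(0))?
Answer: -12 + 12*I ≈ -12.0 + 12.0*I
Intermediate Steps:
T(u) = -2 + √(-2 + u) (T(u) = -2 + √(u + (-2 + 0)) = -2 + √(u - 2) = -2 + √(-2 + u))
(-(-6)*(-3 + (4 - 1*0)))*T(-2) = (-(-6)*(-3 + (4 - 1*0)))*(-2 + √(-2 - 2)) = (-(-6)*(-3 + (4 + 0)))*(-2 + √(-4)) = (-(-6)*(-3 + 4))*(-2 + 2*I) = (-(-6))*(-2 + 2*I) = (-3*(-2))*(-2 + 2*I) = 6*(-2 + 2*I) = -12 + 12*I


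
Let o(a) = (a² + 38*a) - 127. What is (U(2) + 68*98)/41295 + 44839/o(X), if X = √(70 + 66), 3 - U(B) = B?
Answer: -3071255810/1621266477 + 3407764*√34/196303 ≈ 99.329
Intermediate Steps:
U(B) = 3 - B
X = 2*√34 (X = √136 = 2*√34 ≈ 11.662)
o(a) = -127 + a² + 38*a
(U(2) + 68*98)/41295 + 44839/o(X) = ((3 - 1*2) + 68*98)/41295 + 44839/(-127 + (2*√34)² + 38*(2*√34)) = ((3 - 2) + 6664)*(1/41295) + 44839/(-127 + 136 + 76*√34) = (1 + 6664)*(1/41295) + 44839/(9 + 76*√34) = 6665*(1/41295) + 44839/(9 + 76*√34) = 1333/8259 + 44839/(9 + 76*√34)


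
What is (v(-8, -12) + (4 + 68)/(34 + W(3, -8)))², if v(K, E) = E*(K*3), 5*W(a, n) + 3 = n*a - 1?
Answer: 425514384/5041 ≈ 84411.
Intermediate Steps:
W(a, n) = -⅘ + a*n/5 (W(a, n) = -⅗ + (n*a - 1)/5 = -⅗ + (a*n - 1)/5 = -⅗ + (-1 + a*n)/5 = -⅗ + (-⅕ + a*n/5) = -⅘ + a*n/5)
v(K, E) = 3*E*K (v(K, E) = E*(3*K) = 3*E*K)
(v(-8, -12) + (4 + 68)/(34 + W(3, -8)))² = (3*(-12)*(-8) + (4 + 68)/(34 + (-⅘ + (⅕)*3*(-8))))² = (288 + 72/(34 + (-⅘ - 24/5)))² = (288 + 72/(34 - 28/5))² = (288 + 72/(142/5))² = (288 + 72*(5/142))² = (288 + 180/71)² = (20628/71)² = 425514384/5041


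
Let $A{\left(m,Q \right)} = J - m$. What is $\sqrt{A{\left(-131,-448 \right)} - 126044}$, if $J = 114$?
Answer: $i \sqrt{125799} \approx 354.68 i$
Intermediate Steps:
$A{\left(m,Q \right)} = 114 - m$
$\sqrt{A{\left(-131,-448 \right)} - 126044} = \sqrt{\left(114 - -131\right) - 126044} = \sqrt{\left(114 + 131\right) - 126044} = \sqrt{245 - 126044} = \sqrt{-125799} = i \sqrt{125799}$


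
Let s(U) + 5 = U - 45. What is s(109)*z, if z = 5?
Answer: 295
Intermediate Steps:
s(U) = -50 + U (s(U) = -5 + (U - 45) = -5 + (-45 + U) = -50 + U)
s(109)*z = (-50 + 109)*5 = 59*5 = 295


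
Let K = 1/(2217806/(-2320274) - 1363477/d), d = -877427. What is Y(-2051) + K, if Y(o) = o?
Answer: -1247710204880669/608838683768 ≈ -2049.3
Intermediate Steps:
K = 1017935527499/608838683768 (K = 1/(2217806/(-2320274) - 1363477/(-877427)) = 1/(2217806*(-1/2320274) - 1363477*(-1/877427)) = 1/(-1108903/1160137 + 1363477/877427) = 1/(608838683768/1017935527499) = 1017935527499/608838683768 ≈ 1.6719)
Y(-2051) + K = -2051 + 1017935527499/608838683768 = -1247710204880669/608838683768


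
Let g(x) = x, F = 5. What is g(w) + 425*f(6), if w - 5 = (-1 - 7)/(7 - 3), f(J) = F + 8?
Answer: 5528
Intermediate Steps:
f(J) = 13 (f(J) = 5 + 8 = 13)
w = 3 (w = 5 + (-1 - 7)/(7 - 3) = 5 - 8/4 = 5 - 8*¼ = 5 - 2 = 3)
g(w) + 425*f(6) = 3 + 425*13 = 3 + 5525 = 5528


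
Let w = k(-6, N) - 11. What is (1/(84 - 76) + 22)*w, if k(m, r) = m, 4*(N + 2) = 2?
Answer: -3009/8 ≈ -376.13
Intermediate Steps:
N = -3/2 (N = -2 + (¼)*2 = -2 + ½ = -3/2 ≈ -1.5000)
w = -17 (w = -6 - 11 = -17)
(1/(84 - 76) + 22)*w = (1/(84 - 76) + 22)*(-17) = (1/8 + 22)*(-17) = (⅛ + 22)*(-17) = (177/8)*(-17) = -3009/8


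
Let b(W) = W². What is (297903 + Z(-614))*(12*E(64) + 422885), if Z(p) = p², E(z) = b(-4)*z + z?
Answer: 294216144959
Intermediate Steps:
E(z) = 17*z (E(z) = (-4)²*z + z = 16*z + z = 17*z)
(297903 + Z(-614))*(12*E(64) + 422885) = (297903 + (-614)²)*(12*(17*64) + 422885) = (297903 + 376996)*(12*1088 + 422885) = 674899*(13056 + 422885) = 674899*435941 = 294216144959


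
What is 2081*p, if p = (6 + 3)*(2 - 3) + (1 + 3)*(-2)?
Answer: -35377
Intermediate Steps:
p = -17 (p = 9*(-1) + 4*(-2) = -9 - 8 = -17)
2081*p = 2081*(-17) = -35377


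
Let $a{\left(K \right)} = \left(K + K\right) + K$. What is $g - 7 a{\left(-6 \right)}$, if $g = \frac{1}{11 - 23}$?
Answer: $\frac{1511}{12} \approx 125.92$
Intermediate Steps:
$a{\left(K \right)} = 3 K$ ($a{\left(K \right)} = 2 K + K = 3 K$)
$g = - \frac{1}{12}$ ($g = \frac{1}{-12} = - \frac{1}{12} \approx -0.083333$)
$g - 7 a{\left(-6 \right)} = - \frac{1}{12} - 7 \cdot 3 \left(-6\right) = - \frac{1}{12} - -126 = - \frac{1}{12} + 126 = \frac{1511}{12}$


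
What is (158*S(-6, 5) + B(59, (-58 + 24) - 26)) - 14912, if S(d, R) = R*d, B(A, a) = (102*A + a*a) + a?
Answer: -10094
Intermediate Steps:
B(A, a) = a + a² + 102*A (B(A, a) = (102*A + a²) + a = (a² + 102*A) + a = a + a² + 102*A)
(158*S(-6, 5) + B(59, (-58 + 24) - 26)) - 14912 = (158*(5*(-6)) + (((-58 + 24) - 26) + ((-58 + 24) - 26)² + 102*59)) - 14912 = (158*(-30) + ((-34 - 26) + (-34 - 26)² + 6018)) - 14912 = (-4740 + (-60 + (-60)² + 6018)) - 14912 = (-4740 + (-60 + 3600 + 6018)) - 14912 = (-4740 + 9558) - 14912 = 4818 - 14912 = -10094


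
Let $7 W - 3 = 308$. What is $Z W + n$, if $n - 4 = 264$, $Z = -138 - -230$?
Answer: $\frac{30488}{7} \approx 4355.4$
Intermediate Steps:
$W = \frac{311}{7}$ ($W = \frac{3}{7} + \frac{1}{7} \cdot 308 = \frac{3}{7} + 44 = \frac{311}{7} \approx 44.429$)
$Z = 92$ ($Z = -138 + 230 = 92$)
$n = 268$ ($n = 4 + 264 = 268$)
$Z W + n = 92 \cdot \frac{311}{7} + 268 = \frac{28612}{7} + 268 = \frac{30488}{7}$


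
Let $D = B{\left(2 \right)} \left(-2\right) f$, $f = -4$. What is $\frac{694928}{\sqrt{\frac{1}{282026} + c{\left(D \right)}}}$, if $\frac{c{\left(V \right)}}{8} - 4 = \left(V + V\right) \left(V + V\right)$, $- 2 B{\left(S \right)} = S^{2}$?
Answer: $\frac{694928 \sqrt{26165039143098}}{463876365} \approx 7663.0$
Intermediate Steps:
$B{\left(S \right)} = - \frac{S^{2}}{2}$
$D = -16$ ($D = - \frac{2^{2}}{2} \left(-2\right) \left(-4\right) = \left(- \frac{1}{2}\right) 4 \left(-2\right) \left(-4\right) = \left(-2\right) \left(-2\right) \left(-4\right) = 4 \left(-4\right) = -16$)
$c{\left(V \right)} = 32 + 32 V^{2}$ ($c{\left(V \right)} = 32 + 8 \left(V + V\right) \left(V + V\right) = 32 + 8 \cdot 2 V 2 V = 32 + 8 \cdot 4 V^{2} = 32 + 32 V^{2}$)
$\frac{694928}{\sqrt{\frac{1}{282026} + c{\left(D \right)}}} = \frac{694928}{\sqrt{\frac{1}{282026} + \left(32 + 32 \left(-16\right)^{2}\right)}} = \frac{694928}{\sqrt{\frac{1}{282026} + \left(32 + 32 \cdot 256\right)}} = \frac{694928}{\sqrt{\frac{1}{282026} + \left(32 + 8192\right)}} = \frac{694928}{\sqrt{\frac{1}{282026} + 8224}} = \frac{694928}{\sqrt{\frac{2319381825}{282026}}} = \frac{694928}{\frac{5}{282026} \sqrt{26165039143098}} = 694928 \frac{\sqrt{26165039143098}}{463876365} = \frac{694928 \sqrt{26165039143098}}{463876365}$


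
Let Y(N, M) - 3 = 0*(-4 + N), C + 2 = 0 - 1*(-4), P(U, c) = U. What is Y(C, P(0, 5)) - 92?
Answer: -89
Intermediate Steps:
C = 2 (C = -2 + (0 - 1*(-4)) = -2 + (0 + 4) = -2 + 4 = 2)
Y(N, M) = 3 (Y(N, M) = 3 + 0*(-4 + N) = 3 + 0 = 3)
Y(C, P(0, 5)) - 92 = 3 - 92 = -89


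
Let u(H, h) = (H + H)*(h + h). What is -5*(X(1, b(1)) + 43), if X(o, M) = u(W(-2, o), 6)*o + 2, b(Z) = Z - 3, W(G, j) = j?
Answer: -345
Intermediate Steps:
b(Z) = -3 + Z
u(H, h) = 4*H*h (u(H, h) = (2*H)*(2*h) = 4*H*h)
X(o, M) = 2 + 24*o**2 (X(o, M) = (4*o*6)*o + 2 = (24*o)*o + 2 = 24*o**2 + 2 = 2 + 24*o**2)
-5*(X(1, b(1)) + 43) = -5*((2 + 24*1**2) + 43) = -5*((2 + 24*1) + 43) = -5*((2 + 24) + 43) = -5*(26 + 43) = -5*69 = -345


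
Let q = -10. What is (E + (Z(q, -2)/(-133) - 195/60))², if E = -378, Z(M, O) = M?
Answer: 41121756225/283024 ≈ 1.4529e+5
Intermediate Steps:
(E + (Z(q, -2)/(-133) - 195/60))² = (-378 + (-10/(-133) - 195/60))² = (-378 + (-10*(-1/133) - 195*1/60))² = (-378 + (10/133 - 13/4))² = (-378 - 1689/532)² = (-202785/532)² = 41121756225/283024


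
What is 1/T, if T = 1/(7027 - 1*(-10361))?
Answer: 17388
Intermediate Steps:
T = 1/17388 (T = 1/(7027 + 10361) = 1/17388 ≈ 5.7511e-5)
1/T = 1/(1/17388) = 17388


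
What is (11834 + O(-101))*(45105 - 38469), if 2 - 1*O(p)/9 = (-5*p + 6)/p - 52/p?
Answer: 7971050388/101 ≈ 7.8921e+7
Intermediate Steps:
O(p) = 18 + 468/p - 9*(6 - 5*p)/p (O(p) = 18 - 9*((-5*p + 6)/p - 52/p) = 18 - 9*((6 - 5*p)/p - 52/p) = 18 - 9*(-52/p + (6 - 5*p)/p) = 18 + (468/p - 9*(6 - 5*p)/p) = 18 + 468/p - 9*(6 - 5*p)/p)
(11834 + O(-101))*(45105 - 38469) = (11834 + (63 + 414/(-101)))*(45105 - 38469) = (11834 + (63 + 414*(-1/101)))*6636 = (11834 + (63 - 414/101))*6636 = (11834 + 5949/101)*6636 = (1201183/101)*6636 = 7971050388/101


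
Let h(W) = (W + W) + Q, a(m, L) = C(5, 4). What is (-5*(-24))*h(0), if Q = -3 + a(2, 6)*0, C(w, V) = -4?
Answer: -360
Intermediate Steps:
a(m, L) = -4
Q = -3 (Q = -3 - 4*0 = -3 + 0 = -3)
h(W) = -3 + 2*W (h(W) = (W + W) - 3 = 2*W - 3 = -3 + 2*W)
(-5*(-24))*h(0) = (-5*(-24))*(-3 + 2*0) = 120*(-3 + 0) = 120*(-3) = -360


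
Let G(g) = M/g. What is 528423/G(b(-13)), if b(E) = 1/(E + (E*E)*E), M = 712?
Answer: -528423/1573520 ≈ -0.33582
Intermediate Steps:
b(E) = 1/(E + E**3) (b(E) = 1/(E + E**2*E) = 1/(E + E**3))
G(g) = 712/g
528423/G(b(-13)) = 528423/((712/(1/(-13 + (-13)**3)))) = 528423/((712/(1/(-13 - 2197)))) = 528423/((712/(1/(-2210)))) = 528423/((712/(-1/2210))) = 528423/((712*(-2210))) = 528423/(-1573520) = 528423*(-1/1573520) = -528423/1573520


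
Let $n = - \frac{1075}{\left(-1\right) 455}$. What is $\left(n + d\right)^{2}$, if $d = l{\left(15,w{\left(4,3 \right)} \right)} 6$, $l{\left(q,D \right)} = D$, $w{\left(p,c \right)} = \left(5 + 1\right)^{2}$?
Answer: $\frac{394856641}{8281} \approx 47682.0$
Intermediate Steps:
$w{\left(p,c \right)} = 36$ ($w{\left(p,c \right)} = 6^{2} = 36$)
$d = 216$ ($d = 36 \cdot 6 = 216$)
$n = \frac{215}{91}$ ($n = - \frac{1075}{-455} = \left(-1075\right) \left(- \frac{1}{455}\right) = \frac{215}{91} \approx 2.3626$)
$\left(n + d\right)^{2} = \left(\frac{215}{91} + 216\right)^{2} = \left(\frac{19871}{91}\right)^{2} = \frac{394856641}{8281}$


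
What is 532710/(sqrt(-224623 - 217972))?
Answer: -106542*I*sqrt(442595)/88519 ≈ -800.73*I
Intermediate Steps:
532710/(sqrt(-224623 - 217972)) = 532710/(sqrt(-442595)) = 532710/((I*sqrt(442595))) = 532710*(-I*sqrt(442595)/442595) = -106542*I*sqrt(442595)/88519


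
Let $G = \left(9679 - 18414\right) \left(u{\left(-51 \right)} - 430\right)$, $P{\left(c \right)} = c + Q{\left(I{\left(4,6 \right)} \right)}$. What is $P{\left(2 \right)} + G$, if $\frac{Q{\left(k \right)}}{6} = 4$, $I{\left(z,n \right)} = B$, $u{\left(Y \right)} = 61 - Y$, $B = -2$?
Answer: $2777756$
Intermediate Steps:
$I{\left(z,n \right)} = -2$
$Q{\left(k \right)} = 24$ ($Q{\left(k \right)} = 6 \cdot 4 = 24$)
$P{\left(c \right)} = 24 + c$ ($P{\left(c \right)} = c + 24 = 24 + c$)
$G = 2777730$ ($G = \left(9679 - 18414\right) \left(\left(61 - -51\right) - 430\right) = - 8735 \left(\left(61 + 51\right) - 430\right) = - 8735 \left(112 - 430\right) = \left(-8735\right) \left(-318\right) = 2777730$)
$P{\left(2 \right)} + G = \left(24 + 2\right) + 2777730 = 26 + 2777730 = 2777756$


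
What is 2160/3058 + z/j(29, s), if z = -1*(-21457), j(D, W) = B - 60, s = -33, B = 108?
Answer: 32859593/73392 ≈ 447.73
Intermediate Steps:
j(D, W) = 48 (j(D, W) = 108 - 60 = 48)
z = 21457
2160/3058 + z/j(29, s) = 2160/3058 + 21457/48 = 2160*(1/3058) + 21457*(1/48) = 1080/1529 + 21457/48 = 32859593/73392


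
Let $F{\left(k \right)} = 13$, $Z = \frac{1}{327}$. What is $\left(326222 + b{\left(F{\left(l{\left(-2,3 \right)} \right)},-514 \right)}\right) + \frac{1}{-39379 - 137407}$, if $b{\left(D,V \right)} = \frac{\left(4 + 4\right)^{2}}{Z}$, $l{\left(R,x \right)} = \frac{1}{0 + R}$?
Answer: $\frac{61371259899}{176786} \approx 3.4715 \cdot 10^{5}$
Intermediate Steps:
$l{\left(R,x \right)} = \frac{1}{R}$
$Z = \frac{1}{327} \approx 0.0030581$
$b{\left(D,V \right)} = 20928$ ($b{\left(D,V \right)} = \left(4 + 4\right)^{2} \frac{1}{\frac{1}{327}} = 8^{2} \cdot 327 = 64 \cdot 327 = 20928$)
$\left(326222 + b{\left(F{\left(l{\left(-2,3 \right)} \right)},-514 \right)}\right) + \frac{1}{-39379 - 137407} = \left(326222 + 20928\right) + \frac{1}{-39379 - 137407} = 347150 + \frac{1}{-176786} = 347150 - \frac{1}{176786} = \frac{61371259899}{176786}$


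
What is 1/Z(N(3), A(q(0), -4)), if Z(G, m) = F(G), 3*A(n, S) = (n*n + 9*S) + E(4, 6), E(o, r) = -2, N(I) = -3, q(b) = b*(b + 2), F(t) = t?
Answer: -⅓ ≈ -0.33333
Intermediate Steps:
q(b) = b*(2 + b)
A(n, S) = -⅔ + 3*S + n²/3 (A(n, S) = ((n*n + 9*S) - 2)/3 = ((n² + 9*S) - 2)/3 = (-2 + n² + 9*S)/3 = -⅔ + 3*S + n²/3)
Z(G, m) = G
1/Z(N(3), A(q(0), -4)) = 1/(-3) = -⅓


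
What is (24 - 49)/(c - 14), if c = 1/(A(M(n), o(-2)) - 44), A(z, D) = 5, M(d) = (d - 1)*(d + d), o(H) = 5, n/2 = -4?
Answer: 975/547 ≈ 1.7824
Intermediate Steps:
n = -8 (n = 2*(-4) = -8)
M(d) = 2*d*(-1 + d) (M(d) = (-1 + d)*(2*d) = 2*d*(-1 + d))
c = -1/39 (c = 1/(5 - 44) = 1/(-39) = -1/39 ≈ -0.025641)
(24 - 49)/(c - 14) = (24 - 49)/(-1/39 - 14) = -25/(-547/39) = -39/547*(-25) = 975/547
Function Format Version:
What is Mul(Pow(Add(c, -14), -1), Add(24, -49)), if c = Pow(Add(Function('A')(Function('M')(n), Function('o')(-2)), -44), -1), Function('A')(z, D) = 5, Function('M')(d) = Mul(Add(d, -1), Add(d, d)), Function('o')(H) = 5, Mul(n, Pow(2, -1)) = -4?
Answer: Rational(975, 547) ≈ 1.7824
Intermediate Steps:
n = -8 (n = Mul(2, -4) = -8)
Function('M')(d) = Mul(2, d, Add(-1, d)) (Function('M')(d) = Mul(Add(-1, d), Mul(2, d)) = Mul(2, d, Add(-1, d)))
c = Rational(-1, 39) (c = Pow(Add(5, -44), -1) = Pow(-39, -1) = Rational(-1, 39) ≈ -0.025641)
Mul(Pow(Add(c, -14), -1), Add(24, -49)) = Mul(Pow(Add(Rational(-1, 39), -14), -1), Add(24, -49)) = Mul(Pow(Rational(-547, 39), -1), -25) = Mul(Rational(-39, 547), -25) = Rational(975, 547)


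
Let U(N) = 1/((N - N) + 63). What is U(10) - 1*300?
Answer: -18899/63 ≈ -299.98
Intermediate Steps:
U(N) = 1/63 (U(N) = 1/(0 + 63) = 1/63)
U(10) - 1*300 = 1/63 - 1*300 = 1/63 - 300 = -18899/63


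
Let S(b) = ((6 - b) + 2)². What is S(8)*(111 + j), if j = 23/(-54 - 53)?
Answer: 0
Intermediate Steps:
j = -23/107 (j = 23/(-107) = 23*(-1/107) = -23/107 ≈ -0.21495)
S(b) = (8 - b)²
S(8)*(111 + j) = (-8 + 8)²*(111 - 23/107) = 0²*(11854/107) = 0*(11854/107) = 0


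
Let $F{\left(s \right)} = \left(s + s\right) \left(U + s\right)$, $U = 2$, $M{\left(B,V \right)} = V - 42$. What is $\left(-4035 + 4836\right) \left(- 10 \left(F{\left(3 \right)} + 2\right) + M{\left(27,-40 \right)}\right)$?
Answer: $-322002$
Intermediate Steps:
$M{\left(B,V \right)} = -42 + V$
$F{\left(s \right)} = 2 s \left(2 + s\right)$ ($F{\left(s \right)} = \left(s + s\right) \left(2 + s\right) = 2 s \left(2 + s\right)$)
$\left(-4035 + 4836\right) \left(- 10 \left(F{\left(3 \right)} + 2\right) + M{\left(27,-40 \right)}\right) = \left(-4035 + 4836\right) \left(- 10 \left(2 \cdot 3 \left(2 + 3\right) + 2\right) - 82\right) = 801 \left(- 10 \left(2 \cdot 3 \cdot 5 + 2\right) - 82\right) = 801 \left(- 10 \left(30 + 2\right) - 82\right) = 801 \left(\left(-10\right) 32 - 82\right) = 801 \left(-320 - 82\right) = 801 \left(-402\right) = -322002$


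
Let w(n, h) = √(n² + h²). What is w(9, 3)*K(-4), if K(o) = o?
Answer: -12*√10 ≈ -37.947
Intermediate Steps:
w(n, h) = √(h² + n²)
w(9, 3)*K(-4) = √(3² + 9²)*(-4) = √(9 + 81)*(-4) = √90*(-4) = (3*√10)*(-4) = -12*√10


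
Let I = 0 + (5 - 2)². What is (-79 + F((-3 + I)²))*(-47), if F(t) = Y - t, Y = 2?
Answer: 5311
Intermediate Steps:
I = 9 (I = 0 + 3² = 0 + 9 = 9)
F(t) = 2 - t
(-79 + F((-3 + I)²))*(-47) = (-79 + (2 - (-3 + 9)²))*(-47) = (-79 + (2 - 1*6²))*(-47) = (-79 + (2 - 1*36))*(-47) = (-79 + (2 - 36))*(-47) = (-79 - 34)*(-47) = -113*(-47) = 5311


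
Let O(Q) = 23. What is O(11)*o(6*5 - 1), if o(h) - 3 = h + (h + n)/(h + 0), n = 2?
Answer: 22057/29 ≈ 760.59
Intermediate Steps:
o(h) = 3 + h + (2 + h)/h (o(h) = 3 + (h + (h + 2)/(h + 0)) = 3 + (h + (2 + h)/h) = 3 + h + (2 + h)/h)
O(11)*o(6*5 - 1) = 23*(4 + (6*5 - 1) + 2/(6*5 - 1)) = 23*(4 + (30 - 1) + 2/(30 - 1)) = 23*(4 + 29 + 2/29) = 23*(959/29) = 22057/29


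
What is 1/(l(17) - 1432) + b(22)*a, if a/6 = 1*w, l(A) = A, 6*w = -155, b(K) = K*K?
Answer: -106153301/1415 ≈ -75020.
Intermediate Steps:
b(K) = K**2
w = -155/6 (w = (1/6)*(-155) = -155/6 ≈ -25.833)
a = -155 (a = 6*(1*(-155/6)) = 6*(-155/6) = -155)
1/(l(17) - 1432) + b(22)*a = 1/(17 - 1432) + 22**2*(-155) = 1/(-1415) + 484*(-155) = -1/1415 - 75020 = -106153301/1415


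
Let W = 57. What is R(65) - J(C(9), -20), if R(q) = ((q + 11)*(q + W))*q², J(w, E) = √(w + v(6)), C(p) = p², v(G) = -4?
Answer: 39174200 - √77 ≈ 3.9174e+7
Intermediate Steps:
J(w, E) = √(-4 + w) (J(w, E) = √(w - 4) = √(-4 + w))
R(q) = q²*(11 + q)*(57 + q) (R(q) = ((q + 11)*(q + 57))*q² = ((11 + q)*(57 + q))*q² = q²*(11 + q)*(57 + q))
R(65) - J(C(9), -20) = 65²*(627 + 65² + 68*65) - √(-4 + 9²) = 4225*(627 + 4225 + 4420) - √(-4 + 81) = 4225*9272 - √77 = 39174200 - √77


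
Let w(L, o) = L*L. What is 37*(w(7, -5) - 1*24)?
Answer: 925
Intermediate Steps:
w(L, o) = L²
37*(w(7, -5) - 1*24) = 37*(7² - 1*24) = 37*(49 - 24) = 37*25 = 925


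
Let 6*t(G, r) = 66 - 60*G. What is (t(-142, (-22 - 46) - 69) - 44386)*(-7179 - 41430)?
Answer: 2087999595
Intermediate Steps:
t(G, r) = 11 - 10*G (t(G, r) = (66 - 60*G)/6 = 11 - 10*G)
(t(-142, (-22 - 46) - 69) - 44386)*(-7179 - 41430) = ((11 - 10*(-142)) - 44386)*(-7179 - 41430) = ((11 + 1420) - 44386)*(-48609) = (1431 - 44386)*(-48609) = -42955*(-48609) = 2087999595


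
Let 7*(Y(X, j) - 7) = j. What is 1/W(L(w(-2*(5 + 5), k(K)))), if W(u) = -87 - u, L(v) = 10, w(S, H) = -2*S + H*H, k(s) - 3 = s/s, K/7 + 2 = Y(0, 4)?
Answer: -1/97 ≈ -0.010309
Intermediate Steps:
Y(X, j) = 7 + j/7
K = 39 (K = -14 + 7*(7 + (⅐)*4) = -14 + 7*(7 + 4/7) = -14 + 7*(53/7) = -14 + 53 = 39)
k(s) = 4 (k(s) = 3 + s/s = 3 + 1 = 4)
w(S, H) = H² - 2*S (w(S, H) = -2*S + H² = H² - 2*S)
1/W(L(w(-2*(5 + 5), k(K)))) = 1/(-87 - 1*10) = 1/(-87 - 10) = 1/(-97) = -1/97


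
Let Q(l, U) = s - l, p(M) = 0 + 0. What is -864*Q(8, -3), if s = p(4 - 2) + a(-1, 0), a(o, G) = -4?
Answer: 10368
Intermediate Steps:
p(M) = 0
s = -4 (s = 0 - 4 = -4)
Q(l, U) = -4 - l
-864*Q(8, -3) = -864*(-4 - 1*8) = -864*(-4 - 8) = -864*(-12) = 10368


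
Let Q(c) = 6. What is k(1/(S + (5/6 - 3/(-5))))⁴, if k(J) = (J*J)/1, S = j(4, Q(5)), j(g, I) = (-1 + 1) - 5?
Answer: 656100000000/17181861798319201 ≈ 3.8186e-5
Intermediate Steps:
j(g, I) = -5 (j(g, I) = 0 - 5 = -5)
S = -5
k(J) = J² (k(J) = J²*1 = J²)
k(1/(S + (5/6 - 3/(-5))))⁴ = ((1/(-5 + (5/6 - 3/(-5))))²)⁴ = ((1/(-5 + (5*(⅙) - 3*(-⅕))))²)⁴ = ((1/(-5 + (⅚ + ⅗)))²)⁴ = ((1/(-5 + 43/30))²)⁴ = ((1/(-107/30))²)⁴ = ((-30/107)²)⁴ = (900/11449)⁴ = 656100000000/17181861798319201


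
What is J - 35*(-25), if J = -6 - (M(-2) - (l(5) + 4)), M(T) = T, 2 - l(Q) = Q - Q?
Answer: 877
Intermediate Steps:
l(Q) = 2 (l(Q) = 2 - (Q - Q) = 2 - 1*0 = 2 + 0 = 2)
J = 2 (J = -6 - (-2 - (2 + 4)) = -6 - (-2 - 1*6) = -6 - (-2 - 6) = -6 - 1*(-8) = -6 + 8 = 2)
J - 35*(-25) = 2 - 35*(-25) = 2 + 875 = 877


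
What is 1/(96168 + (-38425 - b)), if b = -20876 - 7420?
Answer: 1/86039 ≈ 1.1623e-5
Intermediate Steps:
b = -28296
1/(96168 + (-38425 - b)) = 1/(96168 + (-38425 - 1*(-28296))) = 1/(96168 + (-38425 + 28296)) = 1/(96168 - 10129) = 1/86039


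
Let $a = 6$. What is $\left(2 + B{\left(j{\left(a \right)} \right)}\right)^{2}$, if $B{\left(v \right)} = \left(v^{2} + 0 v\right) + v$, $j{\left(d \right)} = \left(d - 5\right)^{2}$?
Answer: $16$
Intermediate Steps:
$j{\left(d \right)} = \left(-5 + d\right)^{2}$
$B{\left(v \right)} = v + v^{2}$ ($B{\left(v \right)} = \left(v^{2} + 0\right) + v = v^{2} + v = v + v^{2}$)
$\left(2 + B{\left(j{\left(a \right)} \right)}\right)^{2} = \left(2 + \left(-5 + 6\right)^{2} \left(1 + \left(-5 + 6\right)^{2}\right)\right)^{2} = \left(2 + 1^{2} \left(1 + 1^{2}\right)\right)^{2} = \left(2 + 1 \left(1 + 1\right)\right)^{2} = \left(2 + 1 \cdot 2\right)^{2} = \left(2 + 2\right)^{2} = 4^{2} = 16$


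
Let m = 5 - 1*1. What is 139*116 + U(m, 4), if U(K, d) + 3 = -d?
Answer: 16117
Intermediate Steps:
m = 4 (m = 5 - 1 = 4)
U(K, d) = -3 - d
139*116 + U(m, 4) = 139*116 + (-3 - 1*4) = 16124 + (-3 - 4) = 16124 - 7 = 16117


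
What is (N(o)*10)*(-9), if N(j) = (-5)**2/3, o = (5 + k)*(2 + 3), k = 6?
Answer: -750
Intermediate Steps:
o = 55 (o = (5 + 6)*(2 + 3) = 11*5 = 55)
N(j) = 25/3 (N(j) = 25*(1/3) = 25/3)
(N(o)*10)*(-9) = ((25/3)*10)*(-9) = (250/3)*(-9) = -750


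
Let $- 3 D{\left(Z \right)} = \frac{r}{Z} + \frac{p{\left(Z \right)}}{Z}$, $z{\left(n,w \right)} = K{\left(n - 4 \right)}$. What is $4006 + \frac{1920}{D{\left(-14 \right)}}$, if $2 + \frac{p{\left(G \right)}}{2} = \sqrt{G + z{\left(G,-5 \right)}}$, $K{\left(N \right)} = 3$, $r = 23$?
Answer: $\frac{70102}{9} - \frac{3584 i \sqrt{11}}{9} \approx 7789.1 - 1320.8 i$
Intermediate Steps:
$z{\left(n,w \right)} = 3$
$p{\left(G \right)} = -4 + 2 \sqrt{3 + G}$ ($p{\left(G \right)} = -4 + 2 \sqrt{G + 3} = -4 + 2 \sqrt{3 + G}$)
$D{\left(Z \right)} = - \frac{23}{3 Z} - \frac{-4 + 2 \sqrt{3 + Z}}{3 Z}$ ($D{\left(Z \right)} = - \frac{\frac{23}{Z} + \frac{-4 + 2 \sqrt{3 + Z}}{Z}}{3} = - \frac{23}{3 Z} - \frac{-4 + 2 \sqrt{3 + Z}}{3 Z}$)
$4006 + \frac{1920}{D{\left(-14 \right)}} = 4006 + \frac{1920}{\frac{1}{3} \frac{1}{-14} \left(-19 - 2 \sqrt{3 - 14}\right)} = 4006 + \frac{1920}{\frac{1}{3} \left(- \frac{1}{14}\right) \left(-19 - 2 \sqrt{-11}\right)} = 4006 + \frac{1920}{\frac{1}{3} \left(- \frac{1}{14}\right) \left(-19 - 2 i \sqrt{11}\right)} = 4006 + \frac{1920}{\frac{19}{42} + \frac{i \sqrt{11}}{21}}$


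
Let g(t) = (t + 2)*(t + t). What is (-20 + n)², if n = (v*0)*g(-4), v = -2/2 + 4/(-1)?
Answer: 400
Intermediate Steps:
g(t) = 2*t*(2 + t) (g(t) = (2 + t)*(2*t) = 2*t*(2 + t))
v = -5 (v = -2*½ + 4*(-1) = -1 - 4 = -5)
n = 0 (n = (-5*0)*(2*(-4)*(2 - 4)) = 0*(2*(-4)*(-2)) = 0*16 = 0)
(-20 + n)² = (-20 + 0)² = (-20)² = 400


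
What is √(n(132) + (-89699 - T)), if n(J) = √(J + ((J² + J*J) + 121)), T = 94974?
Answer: √(-184673 + √35101) ≈ 429.52*I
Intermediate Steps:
n(J) = √(121 + J + 2*J²) (n(J) = √(J + ((J² + J²) + 121)) = √(J + (2*J² + 121)) = √(J + (121 + 2*J²)) = √(121 + J + 2*J²))
√(n(132) + (-89699 - T)) = √(√(121 + 132 + 2*132²) + (-89699 - 1*94974)) = √(√(121 + 132 + 2*17424) + (-89699 - 94974)) = √(√(121 + 132 + 34848) - 184673) = √(√35101 - 184673) = √(-184673 + √35101)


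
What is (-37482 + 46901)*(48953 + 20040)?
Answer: 649845067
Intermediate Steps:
(-37482 + 46901)*(48953 + 20040) = 9419*68993 = 649845067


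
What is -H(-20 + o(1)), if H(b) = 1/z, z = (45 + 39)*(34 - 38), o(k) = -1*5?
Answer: 1/336 ≈ 0.0029762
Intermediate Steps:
o(k) = -5
z = -336 (z = 84*(-4) = -336)
H(b) = -1/336 (H(b) = 1/(-336) = -1/336)
-H(-20 + o(1)) = -1*(-1/336) = 1/336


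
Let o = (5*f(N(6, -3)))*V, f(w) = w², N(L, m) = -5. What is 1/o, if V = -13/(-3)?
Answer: 3/1625 ≈ 0.0018462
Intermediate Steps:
V = 13/3 (V = -13*(-⅓) = 13/3 ≈ 4.3333)
o = 1625/3 (o = (5*(-5)²)*(13/3) = (5*25)*(13/3) = 125*(13/3) = 1625/3 ≈ 541.67)
1/o = 1/(1625/3) = 3/1625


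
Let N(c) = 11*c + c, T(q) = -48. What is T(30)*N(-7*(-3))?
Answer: -12096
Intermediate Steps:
N(c) = 12*c
T(30)*N(-7*(-3)) = -576*(-7*(-3)) = -576*21 = -48*252 = -12096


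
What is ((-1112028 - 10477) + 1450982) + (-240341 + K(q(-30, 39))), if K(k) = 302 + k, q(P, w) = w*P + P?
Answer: 87238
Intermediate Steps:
q(P, w) = P + P*w (q(P, w) = P*w + P = P + P*w)
((-1112028 - 10477) + 1450982) + (-240341 + K(q(-30, 39))) = ((-1112028 - 10477) + 1450982) + (-240341 + (302 - 30*(1 + 39))) = (-1122505 + 1450982) + (-240341 + (302 - 30*40)) = 328477 + (-240341 + (302 - 1200)) = 328477 + (-240341 - 898) = 328477 - 241239 = 87238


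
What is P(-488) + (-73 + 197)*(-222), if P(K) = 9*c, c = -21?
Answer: -27717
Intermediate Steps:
P(K) = -189 (P(K) = 9*(-21) = -189)
P(-488) + (-73 + 197)*(-222) = -189 + (-73 + 197)*(-222) = -189 + 124*(-222) = -189 - 27528 = -27717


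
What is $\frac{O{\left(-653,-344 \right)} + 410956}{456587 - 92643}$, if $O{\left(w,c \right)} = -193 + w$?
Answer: $\frac{205055}{181972} \approx 1.1269$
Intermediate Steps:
$\frac{O{\left(-653,-344 \right)} + 410956}{456587 - 92643} = \frac{\left(-193 - 653\right) + 410956}{456587 - 92643} = \frac{-846 + 410956}{363944} = 410110 \cdot \frac{1}{363944} = \frac{205055}{181972}$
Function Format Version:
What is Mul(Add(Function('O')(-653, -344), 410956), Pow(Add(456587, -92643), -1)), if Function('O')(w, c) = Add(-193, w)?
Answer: Rational(205055, 181972) ≈ 1.1269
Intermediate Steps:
Mul(Add(Function('O')(-653, -344), 410956), Pow(Add(456587, -92643), -1)) = Mul(Add(Add(-193, -653), 410956), Pow(Add(456587, -92643), -1)) = Mul(Add(-846, 410956), Pow(363944, -1)) = Mul(410110, Rational(1, 363944)) = Rational(205055, 181972)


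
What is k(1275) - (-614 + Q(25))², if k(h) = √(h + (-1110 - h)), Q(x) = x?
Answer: -346921 + I*√1110 ≈ -3.4692e+5 + 33.317*I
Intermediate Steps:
k(h) = I*√1110 (k(h) = √(-1110) = I*√1110)
k(1275) - (-614 + Q(25))² = I*√1110 - (-614 + 25)² = I*√1110 - 1*(-589)² = I*√1110 - 1*346921 = I*√1110 - 346921 = -346921 + I*√1110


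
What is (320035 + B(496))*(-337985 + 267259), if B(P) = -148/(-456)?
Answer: -1290184646801/57 ≈ -2.2635e+10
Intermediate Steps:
B(P) = 37/114 (B(P) = -148*(-1/456) = 37/114)
(320035 + B(496))*(-337985 + 267259) = (320035 + 37/114)*(-337985 + 267259) = (36484027/114)*(-70726) = -1290184646801/57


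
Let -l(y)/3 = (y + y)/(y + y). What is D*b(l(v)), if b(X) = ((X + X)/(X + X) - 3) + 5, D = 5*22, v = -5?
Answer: 330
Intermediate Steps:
D = 110
l(y) = -3 (l(y) = -3*(y + y)/(y + y) = -3*2*y/(2*y) = -3*2*y*1/(2*y) = -3*1 = -3)
b(X) = 3 (b(X) = ((2*X)/((2*X)) - 3) + 5 = ((2*X)*(1/(2*X)) - 3) + 5 = (1 - 3) + 5 = -2 + 5 = 3)
D*b(l(v)) = 110*3 = 330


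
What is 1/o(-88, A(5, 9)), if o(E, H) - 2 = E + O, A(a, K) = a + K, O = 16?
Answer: -1/70 ≈ -0.014286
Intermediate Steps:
A(a, K) = K + a
o(E, H) = 18 + E (o(E, H) = 2 + (E + 16) = 2 + (16 + E) = 18 + E)
1/o(-88, A(5, 9)) = 1/(18 - 88) = 1/(-70) = -1/70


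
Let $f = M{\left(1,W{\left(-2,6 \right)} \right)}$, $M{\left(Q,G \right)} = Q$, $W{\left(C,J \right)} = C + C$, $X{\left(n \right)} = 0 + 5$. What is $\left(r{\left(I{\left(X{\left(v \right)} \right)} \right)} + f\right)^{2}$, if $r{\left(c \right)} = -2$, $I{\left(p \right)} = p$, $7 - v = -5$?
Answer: $1$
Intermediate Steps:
$v = 12$ ($v = 7 - -5 = 7 + 5 = 12$)
$X{\left(n \right)} = 5$
$W{\left(C,J \right)} = 2 C$
$f = 1$
$\left(r{\left(I{\left(X{\left(v \right)} \right)} \right)} + f\right)^{2} = \left(-2 + 1\right)^{2} = \left(-1\right)^{2} = 1$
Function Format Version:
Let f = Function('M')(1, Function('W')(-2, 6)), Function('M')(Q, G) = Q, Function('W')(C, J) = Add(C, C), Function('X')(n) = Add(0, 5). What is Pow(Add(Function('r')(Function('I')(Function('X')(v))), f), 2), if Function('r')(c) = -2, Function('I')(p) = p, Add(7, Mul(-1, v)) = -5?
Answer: 1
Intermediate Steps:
v = 12 (v = Add(7, Mul(-1, -5)) = Add(7, 5) = 12)
Function('X')(n) = 5
Function('W')(C, J) = Mul(2, C)
f = 1
Pow(Add(Function('r')(Function('I')(Function('X')(v))), f), 2) = Pow(Add(-2, 1), 2) = Pow(-1, 2) = 1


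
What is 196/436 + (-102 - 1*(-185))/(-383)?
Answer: 9720/41747 ≈ 0.23283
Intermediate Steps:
196/436 + (-102 - 1*(-185))/(-383) = 196*(1/436) + (-102 + 185)*(-1/383) = 49/109 + 83*(-1/383) = 49/109 - 83/383 = 9720/41747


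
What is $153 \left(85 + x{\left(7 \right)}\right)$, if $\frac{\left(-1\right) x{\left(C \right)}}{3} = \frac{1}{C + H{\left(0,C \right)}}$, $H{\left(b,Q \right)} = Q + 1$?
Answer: $\frac{64872}{5} \approx 12974.0$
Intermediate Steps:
$H{\left(b,Q \right)} = 1 + Q$
$x{\left(C \right)} = - \frac{3}{1 + 2 C}$ ($x{\left(C \right)} = - \frac{3}{C + \left(1 + C\right)} = - \frac{3}{1 + 2 C}$)
$153 \left(85 + x{\left(7 \right)}\right) = 153 \left(85 - \frac{3}{1 + 2 \cdot 7}\right) = 153 \left(85 - \frac{3}{1 + 14}\right) = 153 \left(85 - \frac{3}{15}\right) = 153 \left(85 - \frac{1}{5}\right) = 153 \cdot \frac{424}{5} = \frac{64872}{5}$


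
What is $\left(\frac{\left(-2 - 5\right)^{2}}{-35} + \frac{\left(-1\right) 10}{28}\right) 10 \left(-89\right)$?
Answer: $\frac{10947}{7} \approx 1563.9$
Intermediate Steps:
$\left(\frac{\left(-2 - 5\right)^{2}}{-35} + \frac{\left(-1\right) 10}{28}\right) 10 \left(-89\right) = \left(\left(-7\right)^{2} \left(- \frac{1}{35}\right) - \frac{5}{14}\right) 10 \left(-89\right) = \left(49 \left(- \frac{1}{35}\right) - \frac{5}{14}\right) 10 \left(-89\right) = \left(- \frac{7}{5} - \frac{5}{14}\right) 10 \left(-89\right) = \left(- \frac{123}{70}\right) 10 \left(-89\right) = \left(- \frac{123}{7}\right) \left(-89\right) = \frac{10947}{7}$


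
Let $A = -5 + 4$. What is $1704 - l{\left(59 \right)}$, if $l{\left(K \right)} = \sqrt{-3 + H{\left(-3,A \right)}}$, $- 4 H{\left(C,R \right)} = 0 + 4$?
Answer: $1704 - 2 i \approx 1704.0 - 2.0 i$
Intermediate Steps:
$A = -1$
$H{\left(C,R \right)} = -1$ ($H{\left(C,R \right)} = - \frac{0 + 4}{4} = \left(- \frac{1}{4}\right) 4 = -1$)
$l{\left(K \right)} = 2 i$ ($l{\left(K \right)} = \sqrt{-3 - 1} = \sqrt{-4} = 2 i$)
$1704 - l{\left(59 \right)} = 1704 - 2 i$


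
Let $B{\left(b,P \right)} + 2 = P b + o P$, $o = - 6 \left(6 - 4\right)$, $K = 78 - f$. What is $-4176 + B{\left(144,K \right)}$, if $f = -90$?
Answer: $17998$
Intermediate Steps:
$K = 168$ ($K = 78 - -90 = 78 + 90 = 168$)
$o = -12$ ($o = \left(-6\right) 2 = -12$)
$B{\left(b,P \right)} = -2 - 12 P + P b$ ($B{\left(b,P \right)} = -2 + \left(P b - 12 P\right) = -2 + \left(- 12 P + P b\right) = -2 - 12 P + P b$)
$-4176 + B{\left(144,K \right)} = -4176 - -22174 = -4176 + 22174 = 17998$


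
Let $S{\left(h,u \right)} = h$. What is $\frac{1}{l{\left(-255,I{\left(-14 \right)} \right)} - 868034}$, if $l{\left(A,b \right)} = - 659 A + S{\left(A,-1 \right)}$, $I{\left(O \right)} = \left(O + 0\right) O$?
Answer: $- \frac{1}{700244} \approx -1.4281 \cdot 10^{-6}$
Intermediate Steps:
$I{\left(O \right)} = O^{2}$ ($I{\left(O \right)} = O O = O^{2}$)
$l{\left(A,b \right)} = - 658 A$ ($l{\left(A,b \right)} = - 659 A + A = - 658 A$)
$\frac{1}{l{\left(-255,I{\left(-14 \right)} \right)} - 868034} = \frac{1}{\left(-658\right) \left(-255\right) - 868034} = \frac{1}{167790 - 868034} = \frac{1}{-700244} = - \frac{1}{700244}$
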